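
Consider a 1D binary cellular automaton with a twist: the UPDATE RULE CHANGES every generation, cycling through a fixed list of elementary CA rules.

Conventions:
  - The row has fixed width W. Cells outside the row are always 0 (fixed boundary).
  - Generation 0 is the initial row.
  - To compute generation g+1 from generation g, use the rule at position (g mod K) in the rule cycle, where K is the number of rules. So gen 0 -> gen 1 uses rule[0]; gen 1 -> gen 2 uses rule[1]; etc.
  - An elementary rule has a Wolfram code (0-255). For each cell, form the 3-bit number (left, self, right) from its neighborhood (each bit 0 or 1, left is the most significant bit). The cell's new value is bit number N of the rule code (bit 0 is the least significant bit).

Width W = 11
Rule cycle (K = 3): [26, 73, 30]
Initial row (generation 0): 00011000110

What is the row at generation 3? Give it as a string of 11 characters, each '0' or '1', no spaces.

Answer: 10101011010

Derivation:
Gen 0: 00011000110
Gen 1 (rule 26): 00110101101
Gen 2 (rule 73): 10110001100
Gen 3 (rule 30): 10101011010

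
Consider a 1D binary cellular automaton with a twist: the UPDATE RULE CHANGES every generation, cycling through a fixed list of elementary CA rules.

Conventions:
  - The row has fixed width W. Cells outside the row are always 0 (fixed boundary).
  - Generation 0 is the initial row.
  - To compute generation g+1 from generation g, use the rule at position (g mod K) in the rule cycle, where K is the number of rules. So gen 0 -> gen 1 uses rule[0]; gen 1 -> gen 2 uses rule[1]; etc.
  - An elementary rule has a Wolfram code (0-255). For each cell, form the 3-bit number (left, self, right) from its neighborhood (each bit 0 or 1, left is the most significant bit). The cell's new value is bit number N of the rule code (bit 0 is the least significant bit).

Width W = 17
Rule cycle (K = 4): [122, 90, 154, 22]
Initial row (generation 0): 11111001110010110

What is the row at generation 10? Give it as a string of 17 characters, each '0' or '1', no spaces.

Gen 0: 11111001110010110
Gen 1 (rule 122): 10001111011101111
Gen 2 (rule 90): 01011001010101001
Gen 3 (rule 154): 10010110000000110
Gen 4 (rule 22): 11110001000001001
Gen 5 (rule 122): 10011010100010110
Gen 6 (rule 90): 01111000010100111
Gen 7 (rule 154): 11110100100011110
Gen 8 (rule 22): 00000111110100001
Gen 9 (rule 122): 00001100011010010
Gen 10 (rule 90): 00011110111001101

Answer: 00011110111001101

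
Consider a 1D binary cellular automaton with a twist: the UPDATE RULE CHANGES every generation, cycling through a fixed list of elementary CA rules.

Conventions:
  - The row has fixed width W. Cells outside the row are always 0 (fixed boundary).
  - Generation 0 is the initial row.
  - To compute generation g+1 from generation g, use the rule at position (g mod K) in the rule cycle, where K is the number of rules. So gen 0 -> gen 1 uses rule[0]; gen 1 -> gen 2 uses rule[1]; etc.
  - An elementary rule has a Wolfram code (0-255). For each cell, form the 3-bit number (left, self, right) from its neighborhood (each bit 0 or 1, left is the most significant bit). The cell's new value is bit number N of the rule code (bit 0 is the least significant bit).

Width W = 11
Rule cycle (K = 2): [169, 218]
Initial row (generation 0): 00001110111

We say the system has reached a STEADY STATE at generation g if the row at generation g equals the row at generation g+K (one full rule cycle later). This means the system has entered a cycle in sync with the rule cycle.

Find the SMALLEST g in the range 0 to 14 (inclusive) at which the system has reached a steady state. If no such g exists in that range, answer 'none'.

Answer: 13

Derivation:
Gen 0: 00001110111
Gen 1 (rule 169): 11101101110
Gen 2 (rule 218): 11101101111
Gen 3 (rule 169): 11011011110
Gen 4 (rule 218): 11011011111
Gen 5 (rule 169): 10110111110
Gen 6 (rule 218): 00110111111
Gen 7 (rule 169): 10101111110
Gen 8 (rule 218): 00001111111
Gen 9 (rule 169): 11101111110
Gen 10 (rule 218): 11101111111
Gen 11 (rule 169): 11011111110
Gen 12 (rule 218): 11011111111
Gen 13 (rule 169): 10111111110
Gen 14 (rule 218): 00111111111
Gen 15 (rule 169): 10111111110
Gen 16 (rule 218): 00111111111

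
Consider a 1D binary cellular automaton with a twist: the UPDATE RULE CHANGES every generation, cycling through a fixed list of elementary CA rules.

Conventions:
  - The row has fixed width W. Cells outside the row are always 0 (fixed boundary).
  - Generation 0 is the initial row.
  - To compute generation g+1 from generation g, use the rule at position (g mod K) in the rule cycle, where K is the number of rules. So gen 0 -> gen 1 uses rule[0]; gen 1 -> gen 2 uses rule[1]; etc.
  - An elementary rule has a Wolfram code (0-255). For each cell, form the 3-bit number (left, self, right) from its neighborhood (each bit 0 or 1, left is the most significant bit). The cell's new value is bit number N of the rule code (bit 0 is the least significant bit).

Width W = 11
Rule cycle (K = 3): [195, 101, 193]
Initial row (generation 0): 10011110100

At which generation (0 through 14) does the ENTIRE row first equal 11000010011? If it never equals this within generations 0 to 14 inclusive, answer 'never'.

Gen 0: 10011110100
Gen 1 (rule 195): 00101110001
Gen 2 (rule 101): 10110010101
Gen 3 (rule 193): 00010000000
Gen 4 (rule 195): 11100111111
Gen 5 (rule 101): 00100000001
Gen 6 (rule 193): 10001111100
Gen 7 (rule 195): 00110111101
Gen 8 (rule 101): 10011000111
Gen 9 (rule 193): 00001010011
Gen 10 (rule 195): 11110000101
Gen 11 (rule 101): 00010110111
Gen 12 (rule 193): 11000010011
Gen 13 (rule 195): 01011100101
Gen 14 (rule 101): 01100100111

Answer: 12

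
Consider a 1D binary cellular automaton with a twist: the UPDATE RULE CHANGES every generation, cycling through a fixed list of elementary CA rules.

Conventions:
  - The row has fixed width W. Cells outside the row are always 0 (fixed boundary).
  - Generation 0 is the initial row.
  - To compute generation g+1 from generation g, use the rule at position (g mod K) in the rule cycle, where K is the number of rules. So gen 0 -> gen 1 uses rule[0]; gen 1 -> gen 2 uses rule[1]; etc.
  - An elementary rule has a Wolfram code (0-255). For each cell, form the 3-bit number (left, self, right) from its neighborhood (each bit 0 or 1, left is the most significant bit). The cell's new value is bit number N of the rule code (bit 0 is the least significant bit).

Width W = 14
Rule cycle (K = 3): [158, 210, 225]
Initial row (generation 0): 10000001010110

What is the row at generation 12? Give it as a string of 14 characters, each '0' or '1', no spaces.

Answer: 11111001011111

Derivation:
Gen 0: 10000001010110
Gen 1 (rule 158): 11000011010101
Gen 2 (rule 210): 01100101000000
Gen 3 (rule 225): 00100010011111
Gen 4 (rule 158): 01110111111110
Gen 5 (rule 210): 10110011111111
Gen 6 (rule 225): 01010001111111
Gen 7 (rule 158): 11011011111110
Gen 8 (rule 210): 01001001111111
Gen 9 (rule 225): 00000000111111
Gen 10 (rule 158): 00000001111110
Gen 11 (rule 210): 00000010111111
Gen 12 (rule 225): 11111001011111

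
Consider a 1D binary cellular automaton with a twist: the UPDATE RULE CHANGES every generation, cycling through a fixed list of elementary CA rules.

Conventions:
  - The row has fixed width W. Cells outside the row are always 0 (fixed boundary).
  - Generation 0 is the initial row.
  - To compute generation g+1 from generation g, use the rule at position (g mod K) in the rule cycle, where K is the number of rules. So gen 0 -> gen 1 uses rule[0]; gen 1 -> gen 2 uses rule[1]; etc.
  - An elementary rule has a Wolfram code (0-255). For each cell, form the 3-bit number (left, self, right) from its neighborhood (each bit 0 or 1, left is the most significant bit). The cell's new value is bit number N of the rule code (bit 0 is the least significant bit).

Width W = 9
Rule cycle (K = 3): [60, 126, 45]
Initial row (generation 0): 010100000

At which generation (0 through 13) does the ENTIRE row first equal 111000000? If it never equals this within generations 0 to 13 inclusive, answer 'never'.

Answer: 8

Derivation:
Gen 0: 010100000
Gen 1 (rule 60): 011110000
Gen 2 (rule 126): 110011000
Gen 3 (rule 45): 100010011
Gen 4 (rule 60): 110011010
Gen 5 (rule 126): 111111111
Gen 6 (rule 45): 100000000
Gen 7 (rule 60): 110000000
Gen 8 (rule 126): 111000000
Gen 9 (rule 45): 100011111
Gen 10 (rule 60): 110010000
Gen 11 (rule 126): 111111000
Gen 12 (rule 45): 100000011
Gen 13 (rule 60): 110000010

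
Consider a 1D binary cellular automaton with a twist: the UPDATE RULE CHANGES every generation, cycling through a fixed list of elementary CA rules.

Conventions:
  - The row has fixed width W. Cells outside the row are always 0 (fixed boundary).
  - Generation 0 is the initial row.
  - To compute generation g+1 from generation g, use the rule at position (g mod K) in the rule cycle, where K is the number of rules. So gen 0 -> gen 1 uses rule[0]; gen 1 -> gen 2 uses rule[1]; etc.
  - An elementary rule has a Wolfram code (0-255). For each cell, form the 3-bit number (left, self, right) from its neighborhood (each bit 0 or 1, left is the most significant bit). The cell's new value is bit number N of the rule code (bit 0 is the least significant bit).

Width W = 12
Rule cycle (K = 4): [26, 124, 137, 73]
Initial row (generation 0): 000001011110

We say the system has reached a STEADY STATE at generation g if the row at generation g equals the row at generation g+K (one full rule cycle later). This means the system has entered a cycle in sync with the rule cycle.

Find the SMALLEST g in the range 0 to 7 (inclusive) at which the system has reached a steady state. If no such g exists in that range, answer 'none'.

Answer: none

Derivation:
Gen 0: 000001011110
Gen 1 (rule 26): 000010010001
Gen 2 (rule 124): 000011011001
Gen 3 (rule 137): 111010010000
Gen 4 (rule 73): 101000000111
Gen 5 (rule 26): 000100001100
Gen 6 (rule 124): 000110001110
Gen 7 (rule 137): 110100101100
Gen 8 (rule 73): 110000001101
Gen 9 (rule 26): 101000011000
Gen 10 (rule 124): 111100011100
Gen 11 (rule 137): 111001011001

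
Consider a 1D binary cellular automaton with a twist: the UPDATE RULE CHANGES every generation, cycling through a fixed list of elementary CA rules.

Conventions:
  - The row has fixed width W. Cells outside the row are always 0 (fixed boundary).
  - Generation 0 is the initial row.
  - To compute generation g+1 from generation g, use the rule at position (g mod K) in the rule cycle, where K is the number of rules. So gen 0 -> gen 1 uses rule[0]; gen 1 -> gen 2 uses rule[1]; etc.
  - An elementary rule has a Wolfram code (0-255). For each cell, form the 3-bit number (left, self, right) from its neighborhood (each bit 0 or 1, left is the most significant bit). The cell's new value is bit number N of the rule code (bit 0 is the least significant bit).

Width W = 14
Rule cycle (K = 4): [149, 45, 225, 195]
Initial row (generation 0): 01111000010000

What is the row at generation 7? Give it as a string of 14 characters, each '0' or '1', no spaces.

Answer: 00111100100001

Derivation:
Gen 0: 01111000010000
Gen 1 (rule 149): 00110111011111
Gen 2 (rule 45): 10101100110000
Gen 3 (rule 225): 01010100010111
Gen 4 (rule 195): 10000001100011
Gen 5 (rule 149): 11111100011000
Gen 6 (rule 45): 10000001010011
Gen 7 (rule 225): 00111100100001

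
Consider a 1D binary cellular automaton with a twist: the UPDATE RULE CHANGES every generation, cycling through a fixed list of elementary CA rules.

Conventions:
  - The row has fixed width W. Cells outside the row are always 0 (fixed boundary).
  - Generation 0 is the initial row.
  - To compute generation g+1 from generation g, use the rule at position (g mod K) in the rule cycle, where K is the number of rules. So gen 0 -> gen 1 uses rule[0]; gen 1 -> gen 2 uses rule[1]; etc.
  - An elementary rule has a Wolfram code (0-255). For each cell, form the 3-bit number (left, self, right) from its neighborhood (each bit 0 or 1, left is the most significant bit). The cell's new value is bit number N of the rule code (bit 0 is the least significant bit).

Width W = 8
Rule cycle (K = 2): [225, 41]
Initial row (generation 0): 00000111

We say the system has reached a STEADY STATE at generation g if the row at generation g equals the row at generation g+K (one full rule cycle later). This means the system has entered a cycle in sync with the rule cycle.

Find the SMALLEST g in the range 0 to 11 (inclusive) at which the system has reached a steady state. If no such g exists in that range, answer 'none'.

Answer: none

Derivation:
Gen 0: 00000111
Gen 1 (rule 225): 11110011
Gen 2 (rule 41): 10000010
Gen 3 (rule 225): 00111000
Gen 4 (rule 41): 10100011
Gen 5 (rule 225): 01001001
Gen 6 (rule 41): 00000000
Gen 7 (rule 225): 11111111
Gen 8 (rule 41): 10000000
Gen 9 (rule 225): 00111111
Gen 10 (rule 41): 10100000
Gen 11 (rule 225): 01001111
Gen 12 (rule 41): 00001000
Gen 13 (rule 225): 11100011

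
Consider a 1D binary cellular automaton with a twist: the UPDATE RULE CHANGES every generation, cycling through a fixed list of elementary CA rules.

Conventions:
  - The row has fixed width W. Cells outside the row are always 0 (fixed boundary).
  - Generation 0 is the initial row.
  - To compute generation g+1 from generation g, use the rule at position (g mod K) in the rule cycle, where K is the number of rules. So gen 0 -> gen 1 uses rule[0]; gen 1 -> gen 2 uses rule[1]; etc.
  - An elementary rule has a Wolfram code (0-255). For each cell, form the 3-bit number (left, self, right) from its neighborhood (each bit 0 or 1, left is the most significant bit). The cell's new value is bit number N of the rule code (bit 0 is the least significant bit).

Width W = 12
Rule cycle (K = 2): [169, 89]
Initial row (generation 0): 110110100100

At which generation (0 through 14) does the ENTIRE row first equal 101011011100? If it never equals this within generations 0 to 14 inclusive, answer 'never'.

Answer: 12

Derivation:
Gen 0: 110110100100
Gen 1 (rule 169): 101101000001
Gen 2 (rule 89): 001100111100
Gen 3 (rule 169): 101000111001
Gen 4 (rule 89): 000110101100
Gen 5 (rule 169): 110101011001
Gen 6 (rule 89): 110000011100
Gen 7 (rule 169): 100111011001
Gen 8 (rule 89): 010101011100
Gen 9 (rule 169): 001010111001
Gen 10 (rule 89): 100000101100
Gen 11 (rule 169): 001110011001
Gen 12 (rule 89): 101011011100
Gen 13 (rule 169): 010110111001
Gen 14 (rule 89): 000110101100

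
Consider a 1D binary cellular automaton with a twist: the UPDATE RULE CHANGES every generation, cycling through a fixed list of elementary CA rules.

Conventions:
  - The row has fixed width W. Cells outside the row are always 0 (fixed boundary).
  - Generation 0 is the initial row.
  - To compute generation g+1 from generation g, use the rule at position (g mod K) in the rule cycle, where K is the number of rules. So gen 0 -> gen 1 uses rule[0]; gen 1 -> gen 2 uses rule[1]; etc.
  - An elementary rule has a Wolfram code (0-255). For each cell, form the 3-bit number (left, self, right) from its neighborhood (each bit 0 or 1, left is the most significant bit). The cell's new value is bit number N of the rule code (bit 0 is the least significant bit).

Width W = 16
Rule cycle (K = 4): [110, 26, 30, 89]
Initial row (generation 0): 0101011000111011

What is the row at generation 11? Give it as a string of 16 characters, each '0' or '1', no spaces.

Gen 0: 0101011000111011
Gen 1 (rule 110): 1111111001101111
Gen 2 (rule 26): 1000000111001000
Gen 3 (rule 30): 1100001100111100
Gen 4 (rule 89): 1111101110100111
Gen 5 (rule 110): 1000111011101101
Gen 6 (rule 26): 0101100010001000
Gen 7 (rule 30): 1101010111011100
Gen 8 (rule 89): 1100000101010111
Gen 9 (rule 110): 1100001111111101
Gen 10 (rule 26): 1010011000000000
Gen 11 (rule 30): 1011110100000000

Answer: 1011110100000000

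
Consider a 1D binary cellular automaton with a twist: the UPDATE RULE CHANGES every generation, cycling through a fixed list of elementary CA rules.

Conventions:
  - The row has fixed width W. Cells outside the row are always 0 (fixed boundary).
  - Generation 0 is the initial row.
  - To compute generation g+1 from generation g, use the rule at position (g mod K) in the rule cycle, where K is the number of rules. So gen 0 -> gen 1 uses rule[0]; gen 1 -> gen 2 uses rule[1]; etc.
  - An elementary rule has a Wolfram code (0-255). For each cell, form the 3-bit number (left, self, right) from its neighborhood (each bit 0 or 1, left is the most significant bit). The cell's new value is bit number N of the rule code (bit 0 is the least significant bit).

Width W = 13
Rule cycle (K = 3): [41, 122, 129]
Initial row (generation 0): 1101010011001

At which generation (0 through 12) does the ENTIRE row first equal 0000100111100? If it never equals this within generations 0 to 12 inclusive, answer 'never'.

Answer: never

Derivation:
Gen 0: 1101010011001
Gen 1 (rule 41): 1010100010000
Gen 2 (rule 122): 0101010101000
Gen 3 (rule 129): 0000000000011
Gen 4 (rule 41): 1111111111010
Gen 5 (rule 122): 1000000001101
Gen 6 (rule 129): 0011111100000
Gen 7 (rule 41): 1010000001111
Gen 8 (rule 122): 0101000011001
Gen 9 (rule 129): 0000011000000
Gen 10 (rule 41): 1111010011111
Gen 11 (rule 122): 1001101110001
Gen 12 (rule 129): 0000000100100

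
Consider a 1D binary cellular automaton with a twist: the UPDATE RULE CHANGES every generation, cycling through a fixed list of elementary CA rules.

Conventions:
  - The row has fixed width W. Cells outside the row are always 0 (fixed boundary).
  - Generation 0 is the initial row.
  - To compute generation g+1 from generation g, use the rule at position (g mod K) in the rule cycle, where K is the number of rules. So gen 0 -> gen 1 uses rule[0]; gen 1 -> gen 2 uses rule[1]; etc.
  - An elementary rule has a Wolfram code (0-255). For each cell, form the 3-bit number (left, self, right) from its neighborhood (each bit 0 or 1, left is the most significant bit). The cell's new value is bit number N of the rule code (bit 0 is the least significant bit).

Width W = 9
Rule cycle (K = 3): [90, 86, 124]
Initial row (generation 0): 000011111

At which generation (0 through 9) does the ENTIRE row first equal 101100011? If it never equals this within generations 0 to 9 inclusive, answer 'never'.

Gen 0: 000011111
Gen 1 (rule 90): 000110001
Gen 2 (rule 86): 001011011
Gen 3 (rule 124): 001111111
Gen 4 (rule 90): 011000001
Gen 5 (rule 86): 101100011
Gen 6 (rule 124): 111110011
Gen 7 (rule 90): 100011111
Gen 8 (rule 86): 110100001
Gen 9 (rule 124): 111110001

Answer: 5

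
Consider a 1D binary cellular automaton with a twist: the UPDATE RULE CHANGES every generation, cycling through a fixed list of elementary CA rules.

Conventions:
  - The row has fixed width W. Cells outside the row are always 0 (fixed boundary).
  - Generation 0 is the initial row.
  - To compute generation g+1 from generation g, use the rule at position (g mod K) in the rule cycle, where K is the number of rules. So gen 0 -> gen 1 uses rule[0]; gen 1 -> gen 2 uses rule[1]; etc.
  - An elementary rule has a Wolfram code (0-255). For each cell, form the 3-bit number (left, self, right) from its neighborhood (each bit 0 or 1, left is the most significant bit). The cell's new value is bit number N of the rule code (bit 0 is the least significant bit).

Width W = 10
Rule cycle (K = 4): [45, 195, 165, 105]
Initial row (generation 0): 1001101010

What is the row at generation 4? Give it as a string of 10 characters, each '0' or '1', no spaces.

Gen 0: 1001101010
Gen 1 (rule 45): 1001011110
Gen 2 (rule 195): 0010001110
Gen 3 (rule 165): 1010100100
Gen 4 (rule 105): 0101000001

Answer: 0101000001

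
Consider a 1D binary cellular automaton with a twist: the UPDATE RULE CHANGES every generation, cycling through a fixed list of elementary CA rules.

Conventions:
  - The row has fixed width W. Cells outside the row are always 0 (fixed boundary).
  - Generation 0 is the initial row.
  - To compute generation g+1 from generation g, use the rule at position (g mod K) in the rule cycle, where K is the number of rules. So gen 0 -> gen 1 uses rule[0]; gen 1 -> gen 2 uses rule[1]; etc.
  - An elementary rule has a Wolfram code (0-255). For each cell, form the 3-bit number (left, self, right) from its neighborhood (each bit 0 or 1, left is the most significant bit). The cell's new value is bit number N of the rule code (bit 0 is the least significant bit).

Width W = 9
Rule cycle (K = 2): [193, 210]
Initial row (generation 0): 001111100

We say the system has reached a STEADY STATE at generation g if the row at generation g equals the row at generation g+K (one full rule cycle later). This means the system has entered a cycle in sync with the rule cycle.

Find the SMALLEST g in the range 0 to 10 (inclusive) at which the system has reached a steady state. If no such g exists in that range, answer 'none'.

Answer: none

Derivation:
Gen 0: 001111100
Gen 1 (rule 193): 100111101
Gen 2 (rule 210): 011011100
Gen 3 (rule 193): 001001101
Gen 4 (rule 210): 010110100
Gen 5 (rule 193): 000010001
Gen 6 (rule 210): 000101010
Gen 7 (rule 193): 110000000
Gen 8 (rule 210): 011000000
Gen 9 (rule 193): 001011111
Gen 10 (rule 210): 010001111
Gen 11 (rule 193): 000100111
Gen 12 (rule 210): 001011011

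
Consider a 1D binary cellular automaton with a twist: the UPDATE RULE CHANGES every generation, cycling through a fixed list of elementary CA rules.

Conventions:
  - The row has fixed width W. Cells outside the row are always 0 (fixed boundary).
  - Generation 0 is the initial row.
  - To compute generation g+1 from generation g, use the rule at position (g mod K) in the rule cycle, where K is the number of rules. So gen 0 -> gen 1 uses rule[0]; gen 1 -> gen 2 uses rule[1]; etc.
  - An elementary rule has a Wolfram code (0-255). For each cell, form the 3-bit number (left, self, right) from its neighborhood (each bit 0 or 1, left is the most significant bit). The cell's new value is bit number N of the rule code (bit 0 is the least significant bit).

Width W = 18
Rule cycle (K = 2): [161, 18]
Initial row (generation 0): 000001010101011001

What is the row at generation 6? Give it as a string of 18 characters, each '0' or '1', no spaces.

Gen 0: 000001010101011001
Gen 1 (rule 161): 111100101010100000
Gen 2 (rule 18): 000011000000010000
Gen 3 (rule 161): 111000011111000111
Gen 4 (rule 18): 000100100000101000
Gen 5 (rule 161): 110000001110010011
Gen 6 (rule 18): 001000010001101100

Answer: 001000010001101100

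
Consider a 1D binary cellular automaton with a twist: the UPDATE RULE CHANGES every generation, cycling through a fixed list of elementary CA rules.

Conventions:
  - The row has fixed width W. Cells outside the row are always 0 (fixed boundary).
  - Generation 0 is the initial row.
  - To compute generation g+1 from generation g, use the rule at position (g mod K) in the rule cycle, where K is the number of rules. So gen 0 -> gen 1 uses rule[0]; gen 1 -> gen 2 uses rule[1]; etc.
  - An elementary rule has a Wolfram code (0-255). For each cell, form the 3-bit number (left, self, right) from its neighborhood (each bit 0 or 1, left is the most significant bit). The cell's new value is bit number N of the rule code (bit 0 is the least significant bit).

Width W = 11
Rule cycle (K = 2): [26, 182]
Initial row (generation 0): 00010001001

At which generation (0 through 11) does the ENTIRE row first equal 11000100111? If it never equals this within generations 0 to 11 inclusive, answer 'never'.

Answer: never

Derivation:
Gen 0: 00010001001
Gen 1 (rule 26): 00101010110
Gen 2 (rule 182): 01111111001
Gen 3 (rule 26): 11000000110
Gen 4 (rule 182): 00100001001
Gen 5 (rule 26): 01010010110
Gen 6 (rule 182): 11111111001
Gen 7 (rule 26): 10000000110
Gen 8 (rule 182): 11000001001
Gen 9 (rule 26): 10100010110
Gen 10 (rule 182): 11110111001
Gen 11 (rule 26): 10000100110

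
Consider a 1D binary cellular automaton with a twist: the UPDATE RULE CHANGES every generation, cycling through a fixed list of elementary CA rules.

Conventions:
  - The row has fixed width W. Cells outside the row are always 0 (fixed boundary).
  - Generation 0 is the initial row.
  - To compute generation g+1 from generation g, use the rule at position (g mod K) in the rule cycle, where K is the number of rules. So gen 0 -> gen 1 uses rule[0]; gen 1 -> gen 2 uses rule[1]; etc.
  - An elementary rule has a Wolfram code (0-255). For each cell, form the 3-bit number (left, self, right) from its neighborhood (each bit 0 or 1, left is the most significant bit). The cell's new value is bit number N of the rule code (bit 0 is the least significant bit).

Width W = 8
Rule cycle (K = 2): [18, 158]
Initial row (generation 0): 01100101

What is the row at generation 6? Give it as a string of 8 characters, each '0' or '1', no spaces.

Answer: 00011100

Derivation:
Gen 0: 01100101
Gen 1 (rule 18): 10011000
Gen 2 (rule 158): 11110100
Gen 3 (rule 18): 00000010
Gen 4 (rule 158): 00000111
Gen 5 (rule 18): 00001000
Gen 6 (rule 158): 00011100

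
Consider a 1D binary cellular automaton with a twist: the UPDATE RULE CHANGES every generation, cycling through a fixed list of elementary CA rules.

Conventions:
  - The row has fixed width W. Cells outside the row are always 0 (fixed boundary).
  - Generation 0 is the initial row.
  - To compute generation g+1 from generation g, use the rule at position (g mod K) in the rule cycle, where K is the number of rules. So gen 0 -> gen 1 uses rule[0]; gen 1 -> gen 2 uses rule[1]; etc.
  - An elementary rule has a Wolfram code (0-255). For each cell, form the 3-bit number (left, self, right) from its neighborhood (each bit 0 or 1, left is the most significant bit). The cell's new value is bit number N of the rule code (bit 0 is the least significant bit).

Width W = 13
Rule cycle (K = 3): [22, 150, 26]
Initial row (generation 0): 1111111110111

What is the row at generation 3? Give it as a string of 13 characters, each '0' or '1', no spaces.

Gen 0: 1111111110111
Gen 1 (rule 22): 0000000000000
Gen 2 (rule 150): 0000000000000
Gen 3 (rule 26): 0000000000000

Answer: 0000000000000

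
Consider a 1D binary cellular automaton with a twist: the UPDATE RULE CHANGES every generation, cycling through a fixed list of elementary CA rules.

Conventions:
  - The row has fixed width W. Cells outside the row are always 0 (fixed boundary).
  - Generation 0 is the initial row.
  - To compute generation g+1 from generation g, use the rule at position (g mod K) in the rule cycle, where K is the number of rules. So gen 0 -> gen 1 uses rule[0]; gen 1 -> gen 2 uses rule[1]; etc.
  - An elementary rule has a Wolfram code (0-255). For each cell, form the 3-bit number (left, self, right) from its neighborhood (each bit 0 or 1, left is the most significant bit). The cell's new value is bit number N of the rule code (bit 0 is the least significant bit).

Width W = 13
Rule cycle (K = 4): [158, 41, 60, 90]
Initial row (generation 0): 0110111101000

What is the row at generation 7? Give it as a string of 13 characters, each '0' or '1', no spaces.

Gen 0: 0110111101000
Gen 1 (rule 158): 1100111001100
Gen 2 (rule 41): 1000100001001
Gen 3 (rule 60): 1100110001101
Gen 4 (rule 90): 1111111011100
Gen 5 (rule 158): 1111110011010
Gen 6 (rule 41): 1000000010100
Gen 7 (rule 60): 1100000011110

Answer: 1100000011110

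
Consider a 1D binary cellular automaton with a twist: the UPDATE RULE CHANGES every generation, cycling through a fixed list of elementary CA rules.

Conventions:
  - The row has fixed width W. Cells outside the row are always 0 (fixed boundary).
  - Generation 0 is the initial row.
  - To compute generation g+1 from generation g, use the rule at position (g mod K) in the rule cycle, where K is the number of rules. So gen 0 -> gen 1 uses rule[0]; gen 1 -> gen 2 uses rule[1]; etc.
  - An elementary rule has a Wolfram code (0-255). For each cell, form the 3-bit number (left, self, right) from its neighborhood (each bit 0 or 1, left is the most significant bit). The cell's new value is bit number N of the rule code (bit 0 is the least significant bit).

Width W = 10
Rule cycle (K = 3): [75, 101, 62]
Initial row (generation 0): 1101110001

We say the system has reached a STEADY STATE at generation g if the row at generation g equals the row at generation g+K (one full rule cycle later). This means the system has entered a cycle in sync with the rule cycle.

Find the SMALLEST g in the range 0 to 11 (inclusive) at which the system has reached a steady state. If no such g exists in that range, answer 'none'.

Answer: 9

Derivation:
Gen 0: 1101110001
Gen 1 (rule 75): 1101010110
Gen 2 (rule 101): 0111111010
Gen 3 (rule 62): 1100000111
Gen 4 (rule 75): 1101111101
Gen 5 (rule 101): 0110000111
Gen 6 (rule 62): 1101001100
Gen 7 (rule 75): 1100011101
Gen 8 (rule 101): 0101000111
Gen 9 (rule 62): 1111101100
Gen 10 (rule 75): 1000101101
Gen 11 (rule 101): 1010110111
Gen 12 (rule 62): 1111101100
Gen 13 (rule 75): 1000101101
Gen 14 (rule 101): 1010110111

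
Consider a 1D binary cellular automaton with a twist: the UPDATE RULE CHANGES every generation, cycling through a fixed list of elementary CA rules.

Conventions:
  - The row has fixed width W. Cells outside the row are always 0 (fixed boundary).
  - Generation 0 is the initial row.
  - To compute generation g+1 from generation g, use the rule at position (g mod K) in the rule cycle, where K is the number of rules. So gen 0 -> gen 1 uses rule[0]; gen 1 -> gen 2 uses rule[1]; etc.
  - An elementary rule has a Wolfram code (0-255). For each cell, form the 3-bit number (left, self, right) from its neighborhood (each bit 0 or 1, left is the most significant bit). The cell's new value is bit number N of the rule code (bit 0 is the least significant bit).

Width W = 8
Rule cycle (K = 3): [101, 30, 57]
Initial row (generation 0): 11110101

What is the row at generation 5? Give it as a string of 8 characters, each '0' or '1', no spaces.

Gen 0: 11110101
Gen 1 (rule 101): 00011111
Gen 2 (rule 30): 00110000
Gen 3 (rule 57): 10101111
Gen 4 (rule 101): 11110001
Gen 5 (rule 30): 10001011

Answer: 10001011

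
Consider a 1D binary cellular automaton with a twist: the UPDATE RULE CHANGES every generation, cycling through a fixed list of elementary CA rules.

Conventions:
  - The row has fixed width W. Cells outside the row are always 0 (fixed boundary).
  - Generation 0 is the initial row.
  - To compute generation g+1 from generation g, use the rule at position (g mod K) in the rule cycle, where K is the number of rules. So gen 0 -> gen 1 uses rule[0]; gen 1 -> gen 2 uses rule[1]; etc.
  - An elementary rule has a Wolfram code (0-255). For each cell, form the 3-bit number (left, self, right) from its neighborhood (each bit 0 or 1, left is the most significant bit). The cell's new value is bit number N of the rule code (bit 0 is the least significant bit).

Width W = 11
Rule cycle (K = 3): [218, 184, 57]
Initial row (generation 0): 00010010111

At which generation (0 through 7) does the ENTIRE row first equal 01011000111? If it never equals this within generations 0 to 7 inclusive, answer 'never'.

Answer: never

Derivation:
Gen 0: 00010010111
Gen 1 (rule 218): 00101100111
Gen 2 (rule 184): 00011010110
Gen 3 (rule 57): 11010101101
Gen 4 (rule 218): 11000001100
Gen 5 (rule 184): 10100001010
Gen 6 (rule 57): 01011100101
Gen 7 (rule 218): 10011111000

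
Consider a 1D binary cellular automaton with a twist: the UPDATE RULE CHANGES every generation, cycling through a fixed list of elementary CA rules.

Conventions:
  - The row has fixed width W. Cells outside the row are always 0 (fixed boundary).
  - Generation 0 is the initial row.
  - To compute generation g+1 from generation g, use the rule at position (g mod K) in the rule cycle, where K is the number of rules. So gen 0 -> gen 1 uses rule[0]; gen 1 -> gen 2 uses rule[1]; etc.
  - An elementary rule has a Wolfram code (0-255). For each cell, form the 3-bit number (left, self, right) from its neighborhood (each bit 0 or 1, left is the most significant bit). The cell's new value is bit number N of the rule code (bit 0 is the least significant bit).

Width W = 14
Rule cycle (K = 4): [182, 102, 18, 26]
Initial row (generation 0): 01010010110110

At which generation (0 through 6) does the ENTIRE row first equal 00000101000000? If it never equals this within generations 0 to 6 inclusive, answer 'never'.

Gen 0: 01010010110110
Gen 1 (rule 182): 11111111001001
Gen 2 (rule 102): 00000001011011
Gen 3 (rule 18): 00000010000000
Gen 4 (rule 26): 00000101000000
Gen 5 (rule 182): 00001111100000
Gen 6 (rule 102): 00010000100000

Answer: 4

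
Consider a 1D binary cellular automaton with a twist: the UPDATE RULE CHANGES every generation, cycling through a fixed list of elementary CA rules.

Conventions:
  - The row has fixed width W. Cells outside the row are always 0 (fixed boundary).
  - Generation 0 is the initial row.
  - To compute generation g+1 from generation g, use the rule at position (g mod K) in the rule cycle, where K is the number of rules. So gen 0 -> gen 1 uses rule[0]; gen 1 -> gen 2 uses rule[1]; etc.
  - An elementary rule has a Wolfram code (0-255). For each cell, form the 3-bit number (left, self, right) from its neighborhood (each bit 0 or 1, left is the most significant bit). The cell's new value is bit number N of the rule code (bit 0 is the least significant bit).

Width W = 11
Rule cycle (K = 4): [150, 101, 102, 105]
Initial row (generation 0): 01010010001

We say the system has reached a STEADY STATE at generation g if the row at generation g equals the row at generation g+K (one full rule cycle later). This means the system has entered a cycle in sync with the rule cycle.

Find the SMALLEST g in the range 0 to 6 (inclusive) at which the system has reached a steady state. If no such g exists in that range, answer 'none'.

Answer: none

Derivation:
Gen 0: 01010010001
Gen 1 (rule 150): 11011111011
Gen 2 (rule 101): 01100001101
Gen 3 (rule 102): 10100010111
Gen 4 (rule 105): 01001001101
Gen 5 (rule 150): 11111110001
Gen 6 (rule 101): 00000010101
Gen 7 (rule 102): 00000111111
Gen 8 (rule 105): 11110100001
Gen 9 (rule 150): 01100110011
Gen 10 (rule 101): 00100010001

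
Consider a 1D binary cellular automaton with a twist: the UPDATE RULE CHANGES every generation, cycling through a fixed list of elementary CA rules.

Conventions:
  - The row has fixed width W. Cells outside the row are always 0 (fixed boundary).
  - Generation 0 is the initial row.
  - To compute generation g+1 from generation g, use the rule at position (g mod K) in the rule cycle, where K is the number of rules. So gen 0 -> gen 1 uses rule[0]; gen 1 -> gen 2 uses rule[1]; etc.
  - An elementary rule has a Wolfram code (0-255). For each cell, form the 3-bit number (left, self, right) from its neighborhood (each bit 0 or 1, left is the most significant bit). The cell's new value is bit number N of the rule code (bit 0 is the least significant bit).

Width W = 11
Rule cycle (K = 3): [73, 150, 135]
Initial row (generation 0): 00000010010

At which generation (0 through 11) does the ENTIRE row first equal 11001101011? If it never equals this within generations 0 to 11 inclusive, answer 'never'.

Answer: 8

Derivation:
Gen 0: 00000010010
Gen 1 (rule 73): 11111000000
Gen 2 (rule 150): 01110100000
Gen 3 (rule 135): 10100101111
Gen 4 (rule 73): 00000001001
Gen 5 (rule 150): 00000011111
Gen 6 (rule 135): 11111101110
Gen 7 (rule 73): 10000101010
Gen 8 (rule 150): 11001101011
Gen 9 (rule 135): 00010001000
Gen 10 (rule 73): 11000100011
Gen 11 (rule 150): 00101110100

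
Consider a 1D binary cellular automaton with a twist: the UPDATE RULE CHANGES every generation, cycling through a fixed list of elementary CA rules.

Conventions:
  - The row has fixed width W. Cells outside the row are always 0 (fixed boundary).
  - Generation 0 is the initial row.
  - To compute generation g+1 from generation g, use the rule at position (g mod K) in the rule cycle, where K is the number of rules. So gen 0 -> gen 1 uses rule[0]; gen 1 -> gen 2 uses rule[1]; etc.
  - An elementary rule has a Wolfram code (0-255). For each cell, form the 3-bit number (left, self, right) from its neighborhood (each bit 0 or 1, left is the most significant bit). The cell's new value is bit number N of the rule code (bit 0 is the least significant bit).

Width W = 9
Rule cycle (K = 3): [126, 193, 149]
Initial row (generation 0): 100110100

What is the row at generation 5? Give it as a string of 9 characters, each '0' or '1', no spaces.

Gen 0: 100110100
Gen 1 (rule 126): 111111110
Gen 2 (rule 193): 011111110
Gen 3 (rule 149): 001111101
Gen 4 (rule 126): 011000111
Gen 5 (rule 193): 001010011

Answer: 001010011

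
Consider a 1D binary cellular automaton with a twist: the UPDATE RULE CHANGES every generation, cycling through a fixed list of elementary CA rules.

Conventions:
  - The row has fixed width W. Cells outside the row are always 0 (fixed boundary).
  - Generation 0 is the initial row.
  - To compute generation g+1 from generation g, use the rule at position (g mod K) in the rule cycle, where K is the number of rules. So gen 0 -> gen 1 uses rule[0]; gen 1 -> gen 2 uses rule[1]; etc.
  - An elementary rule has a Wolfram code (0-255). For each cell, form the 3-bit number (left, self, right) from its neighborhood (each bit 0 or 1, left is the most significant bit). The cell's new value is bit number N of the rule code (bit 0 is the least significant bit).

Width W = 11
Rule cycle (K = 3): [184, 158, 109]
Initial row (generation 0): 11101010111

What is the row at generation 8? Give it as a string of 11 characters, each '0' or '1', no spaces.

Gen 0: 11101010111
Gen 1 (rule 184): 11010101110
Gen 2 (rule 158): 10010101101
Gen 3 (rule 109): 10011111111
Gen 4 (rule 184): 01011111110
Gen 5 (rule 158): 11011111101
Gen 6 (rule 109): 11110000111
Gen 7 (rule 184): 11101000110
Gen 8 (rule 158): 11001101101

Answer: 11001101101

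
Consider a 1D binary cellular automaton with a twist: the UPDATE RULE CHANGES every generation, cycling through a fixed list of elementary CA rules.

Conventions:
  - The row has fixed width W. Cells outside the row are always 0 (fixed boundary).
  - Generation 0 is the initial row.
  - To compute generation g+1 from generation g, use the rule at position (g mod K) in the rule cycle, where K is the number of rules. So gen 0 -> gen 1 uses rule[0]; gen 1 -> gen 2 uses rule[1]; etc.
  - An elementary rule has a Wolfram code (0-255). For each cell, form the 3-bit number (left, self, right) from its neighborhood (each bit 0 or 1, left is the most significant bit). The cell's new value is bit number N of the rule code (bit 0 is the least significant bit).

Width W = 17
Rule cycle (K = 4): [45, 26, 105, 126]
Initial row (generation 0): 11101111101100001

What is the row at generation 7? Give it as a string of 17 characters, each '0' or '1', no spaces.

Answer: 00010111010100111

Derivation:
Gen 0: 11101111101100001
Gen 1 (rule 45): 10011000011001101
Gen 2 (rule 26): 01110100110111000
Gen 3 (rule 105): 01011000111101011
Gen 4 (rule 126): 11111101100111111
Gen 5 (rule 45): 10000011000100000
Gen 6 (rule 26): 01000110101010000
Gen 7 (rule 105): 00010111010100111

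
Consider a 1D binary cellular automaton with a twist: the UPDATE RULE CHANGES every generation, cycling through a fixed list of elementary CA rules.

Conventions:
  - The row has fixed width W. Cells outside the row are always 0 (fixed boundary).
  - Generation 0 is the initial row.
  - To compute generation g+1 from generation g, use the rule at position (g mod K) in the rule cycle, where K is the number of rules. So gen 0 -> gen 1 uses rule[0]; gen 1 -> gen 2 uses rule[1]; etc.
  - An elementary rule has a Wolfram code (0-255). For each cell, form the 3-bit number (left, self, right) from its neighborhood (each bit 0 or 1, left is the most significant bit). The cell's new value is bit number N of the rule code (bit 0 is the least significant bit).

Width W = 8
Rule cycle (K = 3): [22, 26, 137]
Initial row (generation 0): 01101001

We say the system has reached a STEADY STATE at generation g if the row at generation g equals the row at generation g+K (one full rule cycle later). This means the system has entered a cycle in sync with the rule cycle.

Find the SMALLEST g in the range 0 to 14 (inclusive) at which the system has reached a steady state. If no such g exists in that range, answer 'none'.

Answer: 13

Derivation:
Gen 0: 01101001
Gen 1 (rule 22): 10001111
Gen 2 (rule 26): 01011000
Gen 3 (rule 137): 00010011
Gen 4 (rule 22): 00111100
Gen 5 (rule 26): 01100010
Gen 6 (rule 137): 01001000
Gen 7 (rule 22): 11111100
Gen 8 (rule 26): 10000010
Gen 9 (rule 137): 00111000
Gen 10 (rule 22): 01000100
Gen 11 (rule 26): 10101010
Gen 12 (rule 137): 00000000
Gen 13 (rule 22): 00000000
Gen 14 (rule 26): 00000000
Gen 15 (rule 137): 11111111
Gen 16 (rule 22): 00000000
Gen 17 (rule 26): 00000000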